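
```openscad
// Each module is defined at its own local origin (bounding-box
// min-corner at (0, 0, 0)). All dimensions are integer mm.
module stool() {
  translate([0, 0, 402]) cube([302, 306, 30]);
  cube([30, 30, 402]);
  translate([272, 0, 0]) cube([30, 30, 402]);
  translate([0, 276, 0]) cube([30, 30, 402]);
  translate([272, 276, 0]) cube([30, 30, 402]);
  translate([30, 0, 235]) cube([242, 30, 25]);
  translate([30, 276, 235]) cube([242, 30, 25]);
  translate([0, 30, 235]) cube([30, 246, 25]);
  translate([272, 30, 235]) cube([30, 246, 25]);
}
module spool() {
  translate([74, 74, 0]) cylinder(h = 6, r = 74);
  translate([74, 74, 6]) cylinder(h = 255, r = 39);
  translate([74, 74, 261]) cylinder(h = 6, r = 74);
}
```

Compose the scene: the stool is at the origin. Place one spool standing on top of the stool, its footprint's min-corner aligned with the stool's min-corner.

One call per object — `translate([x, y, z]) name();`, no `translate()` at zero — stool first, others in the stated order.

stool();
translate([0, 0, 432]) spool();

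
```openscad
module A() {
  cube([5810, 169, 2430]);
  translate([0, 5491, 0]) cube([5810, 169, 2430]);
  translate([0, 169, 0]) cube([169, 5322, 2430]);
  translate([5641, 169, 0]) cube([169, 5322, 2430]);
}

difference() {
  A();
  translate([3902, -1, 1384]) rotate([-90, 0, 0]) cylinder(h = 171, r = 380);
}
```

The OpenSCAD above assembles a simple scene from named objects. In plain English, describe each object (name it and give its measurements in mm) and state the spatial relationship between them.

A is the wall frame of a small rectangular building: four walls, each 2430 mm tall and 169 mm thick, enclosing a footprint 5810 mm (x) by 5660 mm (y) outside-to-outside, with no floor or roof. The front and back walls (the −y and +y sides) span the full width; the two side walls fit between them.

The house frame has a circular hole of radius 380 mm through its front wall, centred at (x = 3902, z = 1384).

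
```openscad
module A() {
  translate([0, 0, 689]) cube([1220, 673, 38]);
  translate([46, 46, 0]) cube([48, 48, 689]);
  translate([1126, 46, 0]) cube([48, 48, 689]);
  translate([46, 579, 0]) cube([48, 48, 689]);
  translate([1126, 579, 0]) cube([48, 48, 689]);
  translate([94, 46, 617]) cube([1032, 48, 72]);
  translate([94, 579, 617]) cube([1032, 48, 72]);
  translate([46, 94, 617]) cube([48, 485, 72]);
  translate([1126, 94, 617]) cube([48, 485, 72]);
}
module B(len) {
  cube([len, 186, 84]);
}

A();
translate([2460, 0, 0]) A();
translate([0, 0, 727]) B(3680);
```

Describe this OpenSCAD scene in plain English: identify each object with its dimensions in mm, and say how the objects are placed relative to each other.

A is a table with a 1220×673 mm rectangular top, 38 mm thick, top surface at z = 727 mm, supported by four 48×48 mm square legs, each inset 46 mm from the nearest pair of top edges, running from the floor. Four apron rails, 48 mm thick and 72 mm tall, run between adjacent legs with their top edges flush with the underside of the top and their outer faces flush with the legs' outer faces.

B is a rectangular beam 3680 mm long (x), 186 mm deep (y), 84 mm thick (z).

The beam spans the tops of two tables placed 1240 mm apart, resting at z = 727 mm.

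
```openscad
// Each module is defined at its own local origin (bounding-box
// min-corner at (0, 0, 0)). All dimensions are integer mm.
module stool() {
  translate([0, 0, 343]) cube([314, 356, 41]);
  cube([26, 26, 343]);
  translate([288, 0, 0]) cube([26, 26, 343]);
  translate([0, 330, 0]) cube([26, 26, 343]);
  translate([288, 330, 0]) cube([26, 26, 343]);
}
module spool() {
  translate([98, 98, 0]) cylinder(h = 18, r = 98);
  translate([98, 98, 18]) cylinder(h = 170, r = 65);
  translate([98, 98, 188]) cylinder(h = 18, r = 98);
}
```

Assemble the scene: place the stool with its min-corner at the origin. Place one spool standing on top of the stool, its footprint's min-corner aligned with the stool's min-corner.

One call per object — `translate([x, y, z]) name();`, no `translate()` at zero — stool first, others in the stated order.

stool();
translate([0, 0, 384]) spool();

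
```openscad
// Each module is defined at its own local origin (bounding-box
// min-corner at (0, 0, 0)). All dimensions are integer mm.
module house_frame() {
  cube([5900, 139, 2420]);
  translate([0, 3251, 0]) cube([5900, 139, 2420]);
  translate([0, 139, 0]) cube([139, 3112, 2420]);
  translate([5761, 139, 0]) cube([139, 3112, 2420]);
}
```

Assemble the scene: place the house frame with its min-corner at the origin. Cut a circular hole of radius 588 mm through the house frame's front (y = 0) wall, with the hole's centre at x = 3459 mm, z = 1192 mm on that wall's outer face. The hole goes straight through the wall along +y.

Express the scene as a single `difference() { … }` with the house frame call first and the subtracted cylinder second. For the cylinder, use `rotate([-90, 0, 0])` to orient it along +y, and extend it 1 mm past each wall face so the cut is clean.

difference() {
  house_frame();
  translate([3459, -1, 1192]) rotate([-90, 0, 0]) cylinder(h = 141, r = 588);
}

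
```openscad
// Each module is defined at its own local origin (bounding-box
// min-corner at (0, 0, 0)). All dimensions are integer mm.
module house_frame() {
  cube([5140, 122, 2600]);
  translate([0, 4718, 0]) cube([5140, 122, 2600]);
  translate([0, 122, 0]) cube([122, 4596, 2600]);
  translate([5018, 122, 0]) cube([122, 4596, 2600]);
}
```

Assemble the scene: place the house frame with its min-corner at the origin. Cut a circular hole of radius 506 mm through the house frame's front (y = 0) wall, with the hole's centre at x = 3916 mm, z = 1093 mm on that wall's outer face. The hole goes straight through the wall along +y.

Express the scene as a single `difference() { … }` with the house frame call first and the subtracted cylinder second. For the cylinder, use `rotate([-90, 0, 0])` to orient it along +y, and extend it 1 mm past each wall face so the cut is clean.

difference() {
  house_frame();
  translate([3916, -1, 1093]) rotate([-90, 0, 0]) cylinder(h = 124, r = 506);
}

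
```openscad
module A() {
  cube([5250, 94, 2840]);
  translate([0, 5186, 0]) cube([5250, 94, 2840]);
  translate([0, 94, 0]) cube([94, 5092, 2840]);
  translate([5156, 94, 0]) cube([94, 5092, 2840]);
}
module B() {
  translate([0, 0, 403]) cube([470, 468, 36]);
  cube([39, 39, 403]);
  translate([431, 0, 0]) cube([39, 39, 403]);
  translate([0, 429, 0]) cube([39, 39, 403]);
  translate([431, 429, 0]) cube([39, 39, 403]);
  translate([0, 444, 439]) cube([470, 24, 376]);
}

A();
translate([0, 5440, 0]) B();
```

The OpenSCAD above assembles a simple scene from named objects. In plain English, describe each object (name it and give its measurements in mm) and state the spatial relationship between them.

A is the wall frame of a small rectangular building: four walls, each 2840 mm tall and 94 mm thick, enclosing a footprint 5250 mm (x) by 5280 mm (y) outside-to-outside, with no floor or roof. The front and back walls (the −y and +y sides) span the full width; the two side walls fit between them.

B is a chair: 470×468 mm seat, 36 mm thick, top at z = 439 mm, on four 39 mm square corner legs flush with the seat edges. A 24 mm thick backrest slab spans the full seat width, extending 376 mm above the seat top, its back face flush with the seat's +y edge.

The chair is on the floor beside the house frame on its +y side.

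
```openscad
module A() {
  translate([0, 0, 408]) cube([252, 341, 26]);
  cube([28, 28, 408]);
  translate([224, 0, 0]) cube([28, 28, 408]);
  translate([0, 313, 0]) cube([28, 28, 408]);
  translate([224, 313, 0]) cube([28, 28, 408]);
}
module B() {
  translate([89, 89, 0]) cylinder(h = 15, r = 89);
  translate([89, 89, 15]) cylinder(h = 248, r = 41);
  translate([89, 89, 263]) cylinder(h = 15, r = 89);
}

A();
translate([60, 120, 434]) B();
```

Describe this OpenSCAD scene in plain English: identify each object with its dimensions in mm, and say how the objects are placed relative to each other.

A is a four-legged stool. The seat is a 252×341×26 mm slab whose top surface is at z = 434 mm; four square legs, each 28×28 mm in cross-section, run from the floor (z = 0) to the underside of the seat, each flush with a corner of the seat.

B is a spool: two coaxial disc flanges of radius 89 mm and thickness 15 mm, joined by a core cylinder of radius 41 mm and height 248 mm. The lower flange rests on z = 0 and the three cylinders share a vertical axis.

The spool is on top of the stool.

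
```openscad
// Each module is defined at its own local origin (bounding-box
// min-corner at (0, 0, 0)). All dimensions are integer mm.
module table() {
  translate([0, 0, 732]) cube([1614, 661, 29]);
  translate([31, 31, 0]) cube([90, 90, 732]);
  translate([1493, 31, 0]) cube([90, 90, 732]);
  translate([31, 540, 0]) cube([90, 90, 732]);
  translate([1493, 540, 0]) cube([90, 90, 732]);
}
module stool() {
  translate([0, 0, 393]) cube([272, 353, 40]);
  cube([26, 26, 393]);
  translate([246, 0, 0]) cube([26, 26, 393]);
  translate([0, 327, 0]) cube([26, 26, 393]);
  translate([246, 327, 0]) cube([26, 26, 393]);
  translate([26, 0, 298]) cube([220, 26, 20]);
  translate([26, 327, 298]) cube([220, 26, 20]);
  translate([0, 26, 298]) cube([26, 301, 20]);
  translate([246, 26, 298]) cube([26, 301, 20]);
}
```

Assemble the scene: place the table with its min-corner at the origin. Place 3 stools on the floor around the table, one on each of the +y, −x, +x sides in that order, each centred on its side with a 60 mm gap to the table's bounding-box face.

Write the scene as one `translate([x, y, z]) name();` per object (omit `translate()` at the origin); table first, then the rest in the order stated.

table();
translate([671, 721, 0]) stool();
translate([-332, 154, 0]) stool();
translate([1674, 154, 0]) stool();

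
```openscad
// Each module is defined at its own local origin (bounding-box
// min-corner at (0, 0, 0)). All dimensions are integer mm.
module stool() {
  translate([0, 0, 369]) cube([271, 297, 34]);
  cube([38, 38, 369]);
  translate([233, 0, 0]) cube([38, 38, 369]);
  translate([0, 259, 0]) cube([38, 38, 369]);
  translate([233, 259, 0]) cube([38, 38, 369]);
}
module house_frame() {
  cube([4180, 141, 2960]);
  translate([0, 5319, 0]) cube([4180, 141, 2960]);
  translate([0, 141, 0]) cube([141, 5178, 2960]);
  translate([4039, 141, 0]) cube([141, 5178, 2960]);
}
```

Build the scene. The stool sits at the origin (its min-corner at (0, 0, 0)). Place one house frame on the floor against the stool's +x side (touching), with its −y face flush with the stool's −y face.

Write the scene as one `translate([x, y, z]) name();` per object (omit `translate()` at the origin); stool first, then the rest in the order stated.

stool();
translate([271, 0, 0]) house_frame();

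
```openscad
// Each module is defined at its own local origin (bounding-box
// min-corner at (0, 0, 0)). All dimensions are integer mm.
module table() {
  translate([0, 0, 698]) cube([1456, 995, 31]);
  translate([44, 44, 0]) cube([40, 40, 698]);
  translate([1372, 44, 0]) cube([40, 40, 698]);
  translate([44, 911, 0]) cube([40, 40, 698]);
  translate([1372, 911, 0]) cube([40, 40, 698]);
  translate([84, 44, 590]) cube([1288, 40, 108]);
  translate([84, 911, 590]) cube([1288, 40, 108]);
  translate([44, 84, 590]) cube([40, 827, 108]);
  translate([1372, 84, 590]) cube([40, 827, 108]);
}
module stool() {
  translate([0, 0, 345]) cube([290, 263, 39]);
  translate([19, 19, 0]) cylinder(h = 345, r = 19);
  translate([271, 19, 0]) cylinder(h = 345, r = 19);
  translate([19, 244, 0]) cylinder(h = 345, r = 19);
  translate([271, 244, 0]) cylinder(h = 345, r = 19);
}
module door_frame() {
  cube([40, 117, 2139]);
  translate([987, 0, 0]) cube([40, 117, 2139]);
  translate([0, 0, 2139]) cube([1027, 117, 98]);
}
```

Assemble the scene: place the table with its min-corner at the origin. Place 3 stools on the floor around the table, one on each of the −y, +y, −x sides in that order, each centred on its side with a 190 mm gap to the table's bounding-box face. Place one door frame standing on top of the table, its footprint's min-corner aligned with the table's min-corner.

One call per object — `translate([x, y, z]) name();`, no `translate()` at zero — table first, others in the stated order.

table();
translate([583, -453, 0]) stool();
translate([583, 1185, 0]) stool();
translate([-480, 366, 0]) stool();
translate([0, 0, 729]) door_frame();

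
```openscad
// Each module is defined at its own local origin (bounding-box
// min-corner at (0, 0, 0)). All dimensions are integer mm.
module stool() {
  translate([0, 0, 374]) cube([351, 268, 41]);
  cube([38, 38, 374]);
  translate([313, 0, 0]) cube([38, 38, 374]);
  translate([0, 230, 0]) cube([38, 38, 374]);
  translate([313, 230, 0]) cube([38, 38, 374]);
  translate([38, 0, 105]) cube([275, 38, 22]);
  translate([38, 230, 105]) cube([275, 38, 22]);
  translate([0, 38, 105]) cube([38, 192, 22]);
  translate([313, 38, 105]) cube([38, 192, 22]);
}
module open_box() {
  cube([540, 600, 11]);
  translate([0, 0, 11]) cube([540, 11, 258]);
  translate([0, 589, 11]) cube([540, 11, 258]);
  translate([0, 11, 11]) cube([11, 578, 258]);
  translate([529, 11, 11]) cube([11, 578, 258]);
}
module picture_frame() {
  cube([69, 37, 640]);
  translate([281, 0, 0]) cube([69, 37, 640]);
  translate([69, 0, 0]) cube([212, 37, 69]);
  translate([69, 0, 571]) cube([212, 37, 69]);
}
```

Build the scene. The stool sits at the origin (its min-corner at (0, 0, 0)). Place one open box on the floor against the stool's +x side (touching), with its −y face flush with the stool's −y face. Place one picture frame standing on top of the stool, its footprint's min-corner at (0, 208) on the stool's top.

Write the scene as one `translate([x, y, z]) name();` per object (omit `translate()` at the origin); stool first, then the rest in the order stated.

stool();
translate([351, 0, 0]) open_box();
translate([0, 208, 415]) picture_frame();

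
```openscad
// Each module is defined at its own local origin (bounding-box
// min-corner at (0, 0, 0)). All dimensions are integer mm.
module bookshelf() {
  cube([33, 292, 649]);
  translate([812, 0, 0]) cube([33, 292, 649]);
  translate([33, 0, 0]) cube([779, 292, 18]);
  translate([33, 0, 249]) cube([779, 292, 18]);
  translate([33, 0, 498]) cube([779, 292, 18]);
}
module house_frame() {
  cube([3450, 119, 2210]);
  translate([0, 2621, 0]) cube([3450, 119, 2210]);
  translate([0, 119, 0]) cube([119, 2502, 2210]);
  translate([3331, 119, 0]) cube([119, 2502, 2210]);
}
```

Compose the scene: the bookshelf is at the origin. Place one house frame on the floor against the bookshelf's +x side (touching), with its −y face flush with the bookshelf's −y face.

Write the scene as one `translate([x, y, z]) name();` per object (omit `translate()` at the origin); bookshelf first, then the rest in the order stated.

bookshelf();
translate([845, 0, 0]) house_frame();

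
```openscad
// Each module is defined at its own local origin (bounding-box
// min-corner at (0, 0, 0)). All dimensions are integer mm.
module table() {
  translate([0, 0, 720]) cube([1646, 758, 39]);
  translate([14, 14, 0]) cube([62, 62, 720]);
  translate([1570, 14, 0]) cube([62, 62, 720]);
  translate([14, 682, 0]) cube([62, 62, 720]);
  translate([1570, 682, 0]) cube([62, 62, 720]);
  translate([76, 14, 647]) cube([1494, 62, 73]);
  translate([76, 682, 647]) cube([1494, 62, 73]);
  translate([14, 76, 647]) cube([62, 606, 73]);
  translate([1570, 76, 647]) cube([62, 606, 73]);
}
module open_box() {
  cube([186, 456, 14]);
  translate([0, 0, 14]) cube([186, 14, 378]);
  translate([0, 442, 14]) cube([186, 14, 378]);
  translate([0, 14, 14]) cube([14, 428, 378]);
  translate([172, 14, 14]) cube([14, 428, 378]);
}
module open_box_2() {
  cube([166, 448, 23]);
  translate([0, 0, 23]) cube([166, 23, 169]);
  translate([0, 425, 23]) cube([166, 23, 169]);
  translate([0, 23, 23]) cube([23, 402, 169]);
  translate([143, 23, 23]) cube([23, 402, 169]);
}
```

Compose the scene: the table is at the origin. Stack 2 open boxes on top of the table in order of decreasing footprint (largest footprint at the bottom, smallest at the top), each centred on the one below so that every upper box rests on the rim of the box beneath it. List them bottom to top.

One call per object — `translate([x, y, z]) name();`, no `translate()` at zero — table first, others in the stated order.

table();
translate([730, 151, 759]) open_box();
translate([740, 155, 1151]) open_box_2();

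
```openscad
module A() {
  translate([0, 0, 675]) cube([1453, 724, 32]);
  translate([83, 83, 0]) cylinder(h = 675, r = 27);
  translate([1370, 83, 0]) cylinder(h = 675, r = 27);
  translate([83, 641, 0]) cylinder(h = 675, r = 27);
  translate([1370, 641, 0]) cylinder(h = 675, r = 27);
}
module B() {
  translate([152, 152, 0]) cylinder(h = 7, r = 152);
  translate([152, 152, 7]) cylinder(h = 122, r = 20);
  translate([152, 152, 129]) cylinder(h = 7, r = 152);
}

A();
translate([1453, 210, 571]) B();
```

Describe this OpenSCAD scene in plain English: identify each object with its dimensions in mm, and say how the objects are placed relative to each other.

A is a rectangular dining table. The top is 1453×724×32 mm with its upper surface at z = 707 mm. It stands on four round legs of 54 mm diameter, each leg's bounding box inset 56 mm from the nearest pair of top edges, running from the floor to the underside of the top.

B is a spool: two coaxial disc flanges of radius 152 mm and thickness 7 mm, joined by a core cylinder of radius 20 mm and height 122 mm. The lower flange rests on z = 0 and the three cylinders share a vertical axis.

The spool is beside the table with their tops flush at z = 707.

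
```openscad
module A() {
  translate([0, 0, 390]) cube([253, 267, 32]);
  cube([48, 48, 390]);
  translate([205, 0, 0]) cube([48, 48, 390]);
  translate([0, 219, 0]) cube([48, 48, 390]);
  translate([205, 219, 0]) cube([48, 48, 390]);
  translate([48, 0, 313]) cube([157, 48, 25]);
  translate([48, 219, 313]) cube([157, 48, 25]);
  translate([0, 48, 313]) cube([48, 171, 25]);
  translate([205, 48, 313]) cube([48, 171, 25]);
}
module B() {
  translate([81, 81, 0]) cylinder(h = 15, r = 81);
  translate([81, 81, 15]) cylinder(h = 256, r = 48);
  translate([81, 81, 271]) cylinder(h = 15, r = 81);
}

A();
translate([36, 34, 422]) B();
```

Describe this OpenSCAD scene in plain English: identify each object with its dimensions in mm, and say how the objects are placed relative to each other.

A is a four-legged stool. The seat is a 253×267×32 mm slab whose top surface is at z = 422 mm; four square legs, each 48×48 mm in cross-section, run from the floor (z = 0) to the underside of the seat, each flush with a corner of the seat. Four stretchers, 48 mm wide and 25 mm tall, connect adjacent legs with their undersides at z = 313 mm, each running between the inner faces of the legs it joins and aligned with the legs' outer faces on the other axis.

B is a spool: two coaxial disc flanges of radius 81 mm and thickness 15 mm, joined by a core cylinder of radius 48 mm and height 256 mm. The lower flange rests on z = 0 and the three cylinders share a vertical axis.

The spool is on top of the stool.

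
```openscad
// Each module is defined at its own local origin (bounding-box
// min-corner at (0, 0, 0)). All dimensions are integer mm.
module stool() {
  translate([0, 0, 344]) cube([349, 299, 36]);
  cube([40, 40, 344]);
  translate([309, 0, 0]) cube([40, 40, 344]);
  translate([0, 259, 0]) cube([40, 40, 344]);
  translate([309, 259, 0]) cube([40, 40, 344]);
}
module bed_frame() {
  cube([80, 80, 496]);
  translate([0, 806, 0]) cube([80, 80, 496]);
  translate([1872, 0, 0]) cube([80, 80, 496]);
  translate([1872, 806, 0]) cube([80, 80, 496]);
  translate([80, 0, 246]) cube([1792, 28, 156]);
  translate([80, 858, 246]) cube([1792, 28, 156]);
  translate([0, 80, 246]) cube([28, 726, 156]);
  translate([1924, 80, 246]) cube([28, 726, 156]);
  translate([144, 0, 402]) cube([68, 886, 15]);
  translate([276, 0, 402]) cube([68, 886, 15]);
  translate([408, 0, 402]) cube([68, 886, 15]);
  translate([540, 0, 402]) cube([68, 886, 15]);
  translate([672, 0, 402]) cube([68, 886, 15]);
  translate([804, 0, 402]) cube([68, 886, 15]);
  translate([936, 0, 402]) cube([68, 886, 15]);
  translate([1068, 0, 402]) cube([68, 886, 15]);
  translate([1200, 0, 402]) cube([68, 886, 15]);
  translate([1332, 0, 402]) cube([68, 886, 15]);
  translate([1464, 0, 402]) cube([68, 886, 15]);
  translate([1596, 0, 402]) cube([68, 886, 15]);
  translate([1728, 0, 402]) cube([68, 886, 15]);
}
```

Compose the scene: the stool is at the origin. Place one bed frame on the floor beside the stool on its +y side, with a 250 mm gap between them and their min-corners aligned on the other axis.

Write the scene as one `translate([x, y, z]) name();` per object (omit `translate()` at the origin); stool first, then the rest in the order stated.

stool();
translate([0, 549, 0]) bed_frame();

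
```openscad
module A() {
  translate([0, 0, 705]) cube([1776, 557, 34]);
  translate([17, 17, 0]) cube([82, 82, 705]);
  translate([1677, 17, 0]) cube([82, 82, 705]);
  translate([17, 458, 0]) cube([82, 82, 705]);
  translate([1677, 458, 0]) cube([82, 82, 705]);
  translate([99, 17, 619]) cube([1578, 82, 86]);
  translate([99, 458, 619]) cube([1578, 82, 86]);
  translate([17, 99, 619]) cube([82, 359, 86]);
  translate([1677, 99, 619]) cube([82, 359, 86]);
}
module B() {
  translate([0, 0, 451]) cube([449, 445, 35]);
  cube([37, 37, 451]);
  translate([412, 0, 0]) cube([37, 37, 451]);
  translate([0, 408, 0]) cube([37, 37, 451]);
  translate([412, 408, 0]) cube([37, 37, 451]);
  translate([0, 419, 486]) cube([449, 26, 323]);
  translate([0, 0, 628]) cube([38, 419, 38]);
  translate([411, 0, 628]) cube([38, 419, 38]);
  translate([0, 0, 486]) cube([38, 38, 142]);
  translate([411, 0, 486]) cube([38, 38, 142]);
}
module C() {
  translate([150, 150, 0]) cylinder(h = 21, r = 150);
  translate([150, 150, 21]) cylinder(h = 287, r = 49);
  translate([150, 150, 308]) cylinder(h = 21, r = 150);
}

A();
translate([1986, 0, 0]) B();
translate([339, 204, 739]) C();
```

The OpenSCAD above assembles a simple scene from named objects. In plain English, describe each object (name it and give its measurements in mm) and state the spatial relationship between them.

A is a rectangular dining table. The top is 1776×557×34 mm with its upper surface at z = 739 mm. It stands on four 82×82 mm square legs, each inset 17 mm from the nearest pair of top edges, running from the floor to the underside of the top. Four apron rails, 82 mm thick and 86 mm tall, run between adjacent legs with their top edges flush with the underside of the top and their outer faces flush with the legs' outer faces.

B is a chair: 449×445 mm seat, 35 mm thick, top at z = 486 mm, on four 37 mm square corner legs flush with the seat edges. A 26 mm thick backrest slab spans the full seat width, extending 323 mm above the seat top, its back face flush with the seat's +y edge. Two armrests of 38×38 mm section run along each side from the seat's front edge to the front of the backrest, top faces 180 mm above the seat top and outer faces flush with the seat's x-edges; a 38×38 mm post under the front of each armrest stands on the seat at the front corner.

C is a spool: two coaxial disc flanges of radius 150 mm and thickness 21 mm, joined by a core cylinder of radius 49 mm and height 287 mm. The lower flange rests on z = 0 and the three cylinders share a vertical axis.

The chair is on the floor beside the table on its +x side. The spool is on top of the table.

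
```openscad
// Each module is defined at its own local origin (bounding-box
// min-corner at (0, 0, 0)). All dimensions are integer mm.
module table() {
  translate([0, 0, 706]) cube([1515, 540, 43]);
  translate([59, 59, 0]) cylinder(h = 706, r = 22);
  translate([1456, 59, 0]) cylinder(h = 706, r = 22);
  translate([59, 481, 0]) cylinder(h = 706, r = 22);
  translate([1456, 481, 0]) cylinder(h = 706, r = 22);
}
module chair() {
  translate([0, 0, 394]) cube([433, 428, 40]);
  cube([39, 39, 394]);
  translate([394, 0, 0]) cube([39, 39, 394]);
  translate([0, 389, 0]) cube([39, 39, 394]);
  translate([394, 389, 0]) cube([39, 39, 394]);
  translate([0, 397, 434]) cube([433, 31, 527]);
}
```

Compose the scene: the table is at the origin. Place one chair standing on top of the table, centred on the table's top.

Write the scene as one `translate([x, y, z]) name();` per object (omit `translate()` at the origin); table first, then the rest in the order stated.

table();
translate([541, 56, 749]) chair();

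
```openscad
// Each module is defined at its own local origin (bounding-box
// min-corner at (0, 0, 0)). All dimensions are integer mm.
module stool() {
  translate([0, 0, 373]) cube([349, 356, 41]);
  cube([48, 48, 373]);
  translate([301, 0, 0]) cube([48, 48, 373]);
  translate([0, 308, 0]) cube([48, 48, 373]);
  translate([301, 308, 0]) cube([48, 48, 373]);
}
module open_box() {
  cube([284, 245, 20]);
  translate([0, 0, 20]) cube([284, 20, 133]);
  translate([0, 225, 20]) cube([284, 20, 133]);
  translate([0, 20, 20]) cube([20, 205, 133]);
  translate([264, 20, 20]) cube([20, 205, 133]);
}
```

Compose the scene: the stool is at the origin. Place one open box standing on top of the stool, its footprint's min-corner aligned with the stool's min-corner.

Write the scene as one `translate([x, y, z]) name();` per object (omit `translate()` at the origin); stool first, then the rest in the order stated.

stool();
translate([0, 0, 414]) open_box();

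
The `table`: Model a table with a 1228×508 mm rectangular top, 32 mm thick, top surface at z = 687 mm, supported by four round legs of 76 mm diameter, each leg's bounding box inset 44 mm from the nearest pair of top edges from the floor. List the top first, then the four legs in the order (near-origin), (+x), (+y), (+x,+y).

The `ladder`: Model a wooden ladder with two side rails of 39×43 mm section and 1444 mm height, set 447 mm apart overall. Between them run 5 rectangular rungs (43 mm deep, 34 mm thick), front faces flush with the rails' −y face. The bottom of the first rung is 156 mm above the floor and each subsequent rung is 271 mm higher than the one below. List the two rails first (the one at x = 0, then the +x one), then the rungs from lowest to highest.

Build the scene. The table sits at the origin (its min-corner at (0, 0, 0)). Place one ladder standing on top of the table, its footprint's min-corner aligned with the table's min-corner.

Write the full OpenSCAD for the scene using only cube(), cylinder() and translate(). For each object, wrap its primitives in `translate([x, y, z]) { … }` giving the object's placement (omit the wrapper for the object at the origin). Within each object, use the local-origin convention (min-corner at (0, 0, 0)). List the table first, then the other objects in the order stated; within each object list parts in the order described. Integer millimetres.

translate([0, 0, 655]) cube([1228, 508, 32]);
translate([82, 82, 0]) cylinder(h = 655, r = 38);
translate([1146, 82, 0]) cylinder(h = 655, r = 38);
translate([82, 426, 0]) cylinder(h = 655, r = 38);
translate([1146, 426, 0]) cylinder(h = 655, r = 38);
translate([0, 0, 687]) {
  cube([39, 43, 1444]);
  translate([408, 0, 0]) cube([39, 43, 1444]);
  translate([39, 0, 156]) cube([369, 43, 34]);
  translate([39, 0, 427]) cube([369, 43, 34]);
  translate([39, 0, 698]) cube([369, 43, 34]);
  translate([39, 0, 969]) cube([369, 43, 34]);
  translate([39, 0, 1240]) cube([369, 43, 34]);
}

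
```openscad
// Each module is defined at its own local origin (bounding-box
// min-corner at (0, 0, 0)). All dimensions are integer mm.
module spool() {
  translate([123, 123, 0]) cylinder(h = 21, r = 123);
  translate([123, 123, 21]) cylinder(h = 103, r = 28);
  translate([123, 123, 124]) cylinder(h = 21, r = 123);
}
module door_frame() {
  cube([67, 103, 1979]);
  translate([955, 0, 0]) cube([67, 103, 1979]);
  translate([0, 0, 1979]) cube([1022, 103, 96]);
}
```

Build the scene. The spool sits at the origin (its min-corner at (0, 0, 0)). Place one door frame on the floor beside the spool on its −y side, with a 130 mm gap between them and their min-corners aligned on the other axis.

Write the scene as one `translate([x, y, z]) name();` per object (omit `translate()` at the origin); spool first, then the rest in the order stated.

spool();
translate([0, -233, 0]) door_frame();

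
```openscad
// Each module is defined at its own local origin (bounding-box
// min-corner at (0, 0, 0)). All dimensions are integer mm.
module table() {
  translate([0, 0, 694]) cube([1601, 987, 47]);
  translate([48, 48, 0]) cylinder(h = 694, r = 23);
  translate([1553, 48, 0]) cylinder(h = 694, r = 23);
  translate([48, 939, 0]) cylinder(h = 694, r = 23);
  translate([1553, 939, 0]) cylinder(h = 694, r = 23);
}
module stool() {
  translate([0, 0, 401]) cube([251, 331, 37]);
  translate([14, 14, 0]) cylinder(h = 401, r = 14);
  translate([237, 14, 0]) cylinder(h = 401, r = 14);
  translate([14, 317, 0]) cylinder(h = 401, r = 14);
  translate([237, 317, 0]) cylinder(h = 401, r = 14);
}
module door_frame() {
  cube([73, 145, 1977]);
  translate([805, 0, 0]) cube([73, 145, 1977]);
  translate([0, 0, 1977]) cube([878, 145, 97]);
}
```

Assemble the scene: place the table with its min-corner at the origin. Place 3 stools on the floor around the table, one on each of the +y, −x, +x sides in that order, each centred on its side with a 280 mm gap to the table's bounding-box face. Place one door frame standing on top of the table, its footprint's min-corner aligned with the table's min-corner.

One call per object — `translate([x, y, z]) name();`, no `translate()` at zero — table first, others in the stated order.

table();
translate([675, 1267, 0]) stool();
translate([-531, 328, 0]) stool();
translate([1881, 328, 0]) stool();
translate([0, 0, 741]) door_frame();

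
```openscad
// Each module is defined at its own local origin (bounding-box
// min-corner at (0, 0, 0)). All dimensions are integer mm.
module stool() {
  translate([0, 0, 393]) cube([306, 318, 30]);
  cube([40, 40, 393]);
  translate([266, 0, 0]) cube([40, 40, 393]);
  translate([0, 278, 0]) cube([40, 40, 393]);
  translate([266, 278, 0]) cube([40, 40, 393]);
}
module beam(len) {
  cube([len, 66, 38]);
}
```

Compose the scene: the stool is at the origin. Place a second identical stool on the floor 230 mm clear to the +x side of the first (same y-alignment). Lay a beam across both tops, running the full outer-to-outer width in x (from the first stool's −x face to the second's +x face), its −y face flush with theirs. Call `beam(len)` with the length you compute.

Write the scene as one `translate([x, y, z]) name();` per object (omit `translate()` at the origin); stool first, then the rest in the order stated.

stool();
translate([536, 0, 0]) stool();
translate([0, 0, 423]) beam(842);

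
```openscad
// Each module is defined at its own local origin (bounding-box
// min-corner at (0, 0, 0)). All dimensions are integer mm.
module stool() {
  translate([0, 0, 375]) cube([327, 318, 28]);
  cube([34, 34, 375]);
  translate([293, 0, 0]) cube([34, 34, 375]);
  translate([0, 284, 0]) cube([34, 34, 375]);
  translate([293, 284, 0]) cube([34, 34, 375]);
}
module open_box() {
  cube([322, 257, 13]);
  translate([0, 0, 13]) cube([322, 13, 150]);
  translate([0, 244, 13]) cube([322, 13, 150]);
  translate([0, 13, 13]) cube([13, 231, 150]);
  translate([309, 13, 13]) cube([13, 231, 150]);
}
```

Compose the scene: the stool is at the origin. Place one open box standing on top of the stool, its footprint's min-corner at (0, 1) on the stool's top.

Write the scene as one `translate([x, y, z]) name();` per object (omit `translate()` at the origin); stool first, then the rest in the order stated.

stool();
translate([0, 1, 403]) open_box();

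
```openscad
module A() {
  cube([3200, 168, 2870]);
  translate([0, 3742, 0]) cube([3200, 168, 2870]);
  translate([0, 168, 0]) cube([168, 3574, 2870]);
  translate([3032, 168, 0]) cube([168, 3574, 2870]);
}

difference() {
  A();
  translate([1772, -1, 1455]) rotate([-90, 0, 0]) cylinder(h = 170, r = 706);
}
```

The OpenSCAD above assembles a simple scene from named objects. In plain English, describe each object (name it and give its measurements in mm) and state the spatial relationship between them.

A is the wall frame of a small rectangular building: four walls, each 2870 mm tall and 168 mm thick, enclosing a footprint 3200 mm (x) by 3910 mm (y) outside-to-outside, with no floor or roof. The front and back walls (the −y and +y sides) span the full width; the two side walls fit between them.

The house frame has a circular hole of radius 706 mm through its front wall, centred at (x = 1772, z = 1455).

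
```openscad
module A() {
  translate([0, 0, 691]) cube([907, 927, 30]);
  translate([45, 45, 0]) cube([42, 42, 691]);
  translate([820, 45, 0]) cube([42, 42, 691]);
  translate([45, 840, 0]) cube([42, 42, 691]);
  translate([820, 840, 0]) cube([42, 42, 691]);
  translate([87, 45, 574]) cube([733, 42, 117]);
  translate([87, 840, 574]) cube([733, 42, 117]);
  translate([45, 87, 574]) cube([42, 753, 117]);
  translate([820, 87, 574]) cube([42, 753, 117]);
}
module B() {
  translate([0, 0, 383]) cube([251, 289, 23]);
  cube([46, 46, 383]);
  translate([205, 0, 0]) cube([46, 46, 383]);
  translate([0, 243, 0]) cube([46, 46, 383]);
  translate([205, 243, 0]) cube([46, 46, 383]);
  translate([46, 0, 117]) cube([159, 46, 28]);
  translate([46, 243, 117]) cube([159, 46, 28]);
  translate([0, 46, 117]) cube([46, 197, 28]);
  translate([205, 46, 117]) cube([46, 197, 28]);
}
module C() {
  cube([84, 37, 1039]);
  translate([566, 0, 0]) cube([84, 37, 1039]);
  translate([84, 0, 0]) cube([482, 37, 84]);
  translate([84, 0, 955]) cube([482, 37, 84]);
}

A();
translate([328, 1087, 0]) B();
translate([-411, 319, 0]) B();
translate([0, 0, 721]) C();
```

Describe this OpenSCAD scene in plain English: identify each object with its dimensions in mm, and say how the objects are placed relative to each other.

A is a table: top 907 mm (x) × 927 mm (y), 30 mm thick, upper face at z = 721 mm, on four 42×42 mm square legs, each inset 45 mm from the nearest pair of top edges, running from z = 0 to the bottom of the top. Four apron rails, 42 mm thick and 117 mm tall, run between adjacent legs with their top edges flush with the underside of the top and their outer faces flush with the legs' outer faces.

B is a simple wooden stool: a rectangular seat 251 mm (x) by 289 mm (y), 23 mm thick, top face at z = 406 mm, on four square legs, each 46×46 mm in cross-section. The legs rest on z = 0, each flush with a corner of the seat. Four stretchers, 46 mm wide and 28 mm tall, connect adjacent legs with their undersides at z = 117 mm, each running between the inner faces of the legs it joins and aligned with the legs' outer faces on the other axis.

C is a rectangular picture frame lying in the x–z plane (depth along y). The opening is 482 mm wide (x) by 871 mm tall (z), surrounded by a border 84 mm wide on all four sides. The frame is 37 mm deep and is made of two full-height vertical stiles with two horizontal rails fitted between them.

Two stools sit around the table at the +y, −x sides. The picture frame is on top of the table.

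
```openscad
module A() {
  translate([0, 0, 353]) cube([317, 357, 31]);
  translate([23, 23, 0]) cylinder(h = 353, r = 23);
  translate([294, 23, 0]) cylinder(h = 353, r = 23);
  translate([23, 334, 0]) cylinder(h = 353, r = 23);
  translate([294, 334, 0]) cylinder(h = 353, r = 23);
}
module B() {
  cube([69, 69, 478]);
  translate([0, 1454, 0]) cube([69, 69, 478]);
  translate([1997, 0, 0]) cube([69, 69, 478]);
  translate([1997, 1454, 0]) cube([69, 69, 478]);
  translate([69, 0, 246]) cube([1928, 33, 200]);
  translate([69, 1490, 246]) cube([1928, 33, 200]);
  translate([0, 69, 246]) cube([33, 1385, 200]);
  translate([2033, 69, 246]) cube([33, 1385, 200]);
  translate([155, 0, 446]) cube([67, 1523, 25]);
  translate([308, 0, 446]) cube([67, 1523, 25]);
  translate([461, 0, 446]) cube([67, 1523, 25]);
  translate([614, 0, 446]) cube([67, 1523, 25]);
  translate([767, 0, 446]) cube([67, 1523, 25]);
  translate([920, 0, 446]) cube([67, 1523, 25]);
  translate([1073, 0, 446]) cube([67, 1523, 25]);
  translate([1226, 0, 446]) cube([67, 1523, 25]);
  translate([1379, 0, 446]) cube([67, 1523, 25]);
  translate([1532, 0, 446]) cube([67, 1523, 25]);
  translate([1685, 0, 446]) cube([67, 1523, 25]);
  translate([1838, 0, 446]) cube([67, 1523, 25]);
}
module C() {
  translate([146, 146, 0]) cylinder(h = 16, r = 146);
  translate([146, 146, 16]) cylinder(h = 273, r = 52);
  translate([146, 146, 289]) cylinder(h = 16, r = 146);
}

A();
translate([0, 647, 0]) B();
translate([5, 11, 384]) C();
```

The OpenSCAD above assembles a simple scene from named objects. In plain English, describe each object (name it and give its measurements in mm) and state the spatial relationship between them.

A is a four-legged stool. The seat is a 317×357×31 mm slab whose top surface is at z = 384 mm; four round legs, each 46 mm in diameter, run from the floor (z = 0) to the underside of the seat, each leg's axis is inset half a diameter from the nearest pair of seat edges (so the leg's bounding box is flush with the corner).

B is a bed frame 2066 mm long (x) by 1523 mm wide (y). Four 69×69 mm corner posts, 478 mm tall, at the corners of the footprint. Four rails of 33 mm thickness and 200 mm height run between adjacent posts with their undersides at z = 246 mm, their outer faces flush with the outside of the frame (the two x-running rails run between the posts' inner faces; the two y-running rails run between the posts' inner faces). 12 slats, each 67 mm wide (x) and 25 mm thick, lie across the top of the two x-running rails, running the full 1523 mm width of the frame in y; the slats are evenly spaced along x between the inner faces of the end posts with equal gaps (rounded down to the nearest mm) at the −x end and between each pair — any rounding remainder accumulates at the +x end.

C is a spool: two coaxial disc flanges of radius 146 mm and thickness 16 mm, joined by a core cylinder of radius 52 mm and height 273 mm. The lower flange rests on z = 0 and the three cylinders share a vertical axis.

The bed frame is on the floor beside the stool on its +y side. The spool is on top of the stool.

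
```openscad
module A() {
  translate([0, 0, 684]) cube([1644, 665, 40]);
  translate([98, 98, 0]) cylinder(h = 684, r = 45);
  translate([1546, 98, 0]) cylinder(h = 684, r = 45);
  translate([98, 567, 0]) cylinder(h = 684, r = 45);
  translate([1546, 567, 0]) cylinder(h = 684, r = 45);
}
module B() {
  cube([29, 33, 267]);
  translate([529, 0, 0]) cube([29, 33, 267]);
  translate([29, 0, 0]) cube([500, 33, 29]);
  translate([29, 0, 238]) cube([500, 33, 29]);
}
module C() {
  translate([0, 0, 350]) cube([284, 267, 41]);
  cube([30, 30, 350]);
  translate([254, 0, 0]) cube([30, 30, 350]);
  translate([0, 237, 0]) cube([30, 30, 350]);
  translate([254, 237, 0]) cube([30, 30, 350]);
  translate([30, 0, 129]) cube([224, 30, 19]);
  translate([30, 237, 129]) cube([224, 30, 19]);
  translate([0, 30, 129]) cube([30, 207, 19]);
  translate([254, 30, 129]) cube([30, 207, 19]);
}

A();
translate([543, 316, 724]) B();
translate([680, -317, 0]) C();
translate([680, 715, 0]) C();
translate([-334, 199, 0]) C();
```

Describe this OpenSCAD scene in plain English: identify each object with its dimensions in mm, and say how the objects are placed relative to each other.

A is a table with a 1644×665 mm rectangular top, 40 mm thick, top surface at z = 724 mm, supported by four round legs of 90 mm diameter, each leg's bounding box inset 53 mm from the nearest pair of top edges, running from the floor.

B is a rectangular picture frame lying in the x–z plane (depth along y). The opening is 500 mm wide (x) by 209 mm tall (z), surrounded by a border 29 mm wide on all four sides. The frame is 33 mm deep and is made of two full-height vertical stiles with two horizontal rails fitted between them.

C is a simple wooden stool: a rectangular seat 284 mm (x) by 267 mm (y), 41 mm thick, top face at z = 391 mm, on four square legs, each 30×30 mm in cross-section. The legs rest on z = 0, each flush with a corner of the seat. Four stretchers, 30 mm wide and 19 mm tall, connect adjacent legs with their undersides at z = 129 mm, each running between the inner faces of the legs it joins and aligned with the legs' outer faces on the other axis.

The picture frame is on top of the table, centred. Three stools sit around the table at the −y, +y, −x sides.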